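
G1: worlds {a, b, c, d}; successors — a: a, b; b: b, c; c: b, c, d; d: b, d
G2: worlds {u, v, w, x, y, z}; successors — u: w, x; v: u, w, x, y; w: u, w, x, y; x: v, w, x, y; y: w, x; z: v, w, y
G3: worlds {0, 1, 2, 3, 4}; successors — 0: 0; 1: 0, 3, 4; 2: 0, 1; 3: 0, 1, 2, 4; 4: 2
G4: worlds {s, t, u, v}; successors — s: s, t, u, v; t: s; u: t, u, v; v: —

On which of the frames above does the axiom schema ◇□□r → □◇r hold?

G1, G2

This is the axiom for a generalized confluence (Geach) condition; its first-order frame correspondent is ∀x ∀y ∀z ((xRy ∧ xRz) → ∃w (yR²w ∧ zRw)).
G1: satisfies the condition.
G2: satisfies the condition.
G3: fails — 1R0, 1R4 but no w with 0R²w and 4Rw.
G4: fails — sRs, sRv but no w with sR²w and vRw.
Valid on: G1, G2.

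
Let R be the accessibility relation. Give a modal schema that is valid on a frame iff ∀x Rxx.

□s → s

A defining formula is □s → s (the T axiom).
Suppose □s→s is valid. At any x set V(s)={w : Rxw}. Then □s holds at x, so s holds at x, i.e. Rxx.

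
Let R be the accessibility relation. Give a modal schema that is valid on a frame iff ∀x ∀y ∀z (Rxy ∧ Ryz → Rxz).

□s → □□s

The condition is transitivity. The 4 schema □s → □□s defines it.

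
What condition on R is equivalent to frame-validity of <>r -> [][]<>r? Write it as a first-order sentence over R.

forall x forall y forall z ((xRy & x R^2 z) -> exists w (y = w & zRw))

This is a Sahlqvist (Geach-type) schema ◇^1□^0r → □^2◇^1r.
First-order correspondent: forall x forall y forall z ((xRy & x R^2 z) -> exists w (y = w & zRw)).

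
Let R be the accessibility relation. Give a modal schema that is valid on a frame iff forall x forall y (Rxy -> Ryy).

□(□q → q)

The condition is shift-reflexivity. The T□ schema □(□q → q) defines it.
Suppose □(□q→q) is valid. Take Rxy and set V(q)={w : Ryw}. Then at y, □q holds; since □(□q→q) at x, □q→q at y, so q at y, i.e. Ryy.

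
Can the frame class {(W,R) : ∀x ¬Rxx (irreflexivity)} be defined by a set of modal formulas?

Not modally definable

If a class were modally definable it would be closed under surjective bounded morphisms (Goldblatt–Thomason).
The 3-cycle (worlds 0,1,2 with 0→1→2→0) is irreflexive, and the map sending every world to a single reflexive point • is a surjective bounded morphism (forth: every edge maps to (•,•); back: every world has a successor). So any modal formula valid on the 3-cycle is also valid on the reflexive point, which is not irreflexive.
Hence irreflexivity is not modally definable.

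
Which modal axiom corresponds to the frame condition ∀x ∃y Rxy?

The condition is seriality. The D schema □ψ → ◇ψ defines it.
Suppose □ψ→◇ψ is valid. At any x set V(ψ)=W. Then □ψ at x, so ◇ψ at x, so x has a successor.

□ψ → ◇ψ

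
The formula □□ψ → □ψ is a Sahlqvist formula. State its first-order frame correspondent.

Density

Suppose □□ψ→□ψ is valid. Take Rxy and set V(ψ)={w : xR²w}. Then □□ψ at x, so □ψ at x, so ψ at y, i.e. ∃z(Rxz∧Rzy).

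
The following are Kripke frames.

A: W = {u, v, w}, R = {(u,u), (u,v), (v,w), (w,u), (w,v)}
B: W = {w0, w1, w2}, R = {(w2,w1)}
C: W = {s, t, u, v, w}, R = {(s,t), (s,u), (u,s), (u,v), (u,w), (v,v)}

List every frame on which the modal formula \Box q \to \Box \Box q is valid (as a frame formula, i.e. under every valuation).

The schema corresponds to transitivity: \forall x \forall y \forall z (Rxy \wedge Ryz \to Rxz).
A: fails — Ruv and Rvw but not Ruw.
B: condition met.
C: fails — Rus and Rsu but not Ruu.

B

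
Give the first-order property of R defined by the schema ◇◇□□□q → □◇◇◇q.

∀x ∀y ∀z ((xR²y ∧ xRz) → ∃w (yR³w ∧ zR³w))

This is a Sahlqvist (Geach-type) schema ◇^2□^3q → □^1◇^3q.
First-order correspondent: ∀x ∀y ∀z ((xR²y ∧ xRz) → ∃w (yR³w ∧ zR³w)).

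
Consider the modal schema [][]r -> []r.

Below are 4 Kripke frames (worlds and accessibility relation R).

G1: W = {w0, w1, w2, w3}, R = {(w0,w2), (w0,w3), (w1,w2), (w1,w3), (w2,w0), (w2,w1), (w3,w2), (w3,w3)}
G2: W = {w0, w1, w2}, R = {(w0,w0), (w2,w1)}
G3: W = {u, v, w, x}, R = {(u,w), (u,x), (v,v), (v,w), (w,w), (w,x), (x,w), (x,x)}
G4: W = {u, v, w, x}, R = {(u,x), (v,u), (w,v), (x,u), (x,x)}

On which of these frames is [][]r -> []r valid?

G3

This is the axiom for density; its first-order frame correspondent is forall x forall y (Rxy -> exists z (Rxz & Rzy)).
G1: fails — Rw2w1 but no z with Rw2z and Rzw1.
G2: fails — Rw2w1 but no z with Rw2z and Rzw1.
G3: holds.
G4: fails — Rvu but no z with Rvz and Rzu.
Valid on: G3.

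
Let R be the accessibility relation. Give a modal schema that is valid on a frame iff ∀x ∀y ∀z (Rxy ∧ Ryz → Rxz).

The condition is transitivity. The 4 schema □ψ → □□ψ defines it.
Suppose □ψ→□□ψ is valid. Take Rxy, Ryz and set V(ψ)={w : Rxw}. Then □ψ at x, so □□ψ at x, so □ψ at y, so ψ at z, i.e. Rxz.

□ψ → □□ψ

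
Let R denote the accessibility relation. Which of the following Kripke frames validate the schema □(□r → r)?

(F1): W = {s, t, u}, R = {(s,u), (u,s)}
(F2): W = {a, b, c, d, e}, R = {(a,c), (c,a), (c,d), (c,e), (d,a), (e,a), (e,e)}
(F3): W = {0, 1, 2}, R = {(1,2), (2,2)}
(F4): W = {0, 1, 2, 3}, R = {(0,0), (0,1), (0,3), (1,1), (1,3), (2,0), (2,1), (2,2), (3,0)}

This is the axiom for shift-reflexivity; its first-order frame correspondent is ∀x ∀y (Rxy → Ryy).
(F1): fails — Rsu but not Ruu.
(F2): fails — Rcd but not Rdd.
(F3): condition met.
(F4): fails — R03 but not R33.
Valid on: (F3).

(F3)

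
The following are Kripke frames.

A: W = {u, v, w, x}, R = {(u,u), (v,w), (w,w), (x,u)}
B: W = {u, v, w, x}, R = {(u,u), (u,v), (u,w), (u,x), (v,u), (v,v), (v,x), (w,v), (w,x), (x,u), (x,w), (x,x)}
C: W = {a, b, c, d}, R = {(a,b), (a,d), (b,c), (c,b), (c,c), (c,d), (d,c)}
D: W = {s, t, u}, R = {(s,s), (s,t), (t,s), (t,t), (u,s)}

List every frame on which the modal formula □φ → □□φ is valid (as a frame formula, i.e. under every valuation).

A

This is the axiom for transitivity; its first-order frame correspondent is ∀x ∀y ∀z (Rxy ∧ Ryz → Rxz).
A: condition met.
B: fails — Rxw and Rwv but not Rxv.
C: fails — Rbc and Rcd but not Rbd.
D: fails — Rus and Rst but not Rut.
Valid on: A.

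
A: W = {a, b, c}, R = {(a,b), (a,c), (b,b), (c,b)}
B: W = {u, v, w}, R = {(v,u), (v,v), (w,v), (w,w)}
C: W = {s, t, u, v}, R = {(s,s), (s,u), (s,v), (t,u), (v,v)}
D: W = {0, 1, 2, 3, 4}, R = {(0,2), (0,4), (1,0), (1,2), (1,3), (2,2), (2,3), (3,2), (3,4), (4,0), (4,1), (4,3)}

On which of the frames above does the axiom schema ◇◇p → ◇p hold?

This is the axiom for transitivity; its first-order frame correspondent is ∀x ∀y ∀z (Rxy ∧ Ryz → Rxz).
A: condition met.
B: fails — Rwv and Rvu but not Rwu.
C: condition met.
D: fails — R10 and R04 but not R14.
Valid on: A, C.

A, C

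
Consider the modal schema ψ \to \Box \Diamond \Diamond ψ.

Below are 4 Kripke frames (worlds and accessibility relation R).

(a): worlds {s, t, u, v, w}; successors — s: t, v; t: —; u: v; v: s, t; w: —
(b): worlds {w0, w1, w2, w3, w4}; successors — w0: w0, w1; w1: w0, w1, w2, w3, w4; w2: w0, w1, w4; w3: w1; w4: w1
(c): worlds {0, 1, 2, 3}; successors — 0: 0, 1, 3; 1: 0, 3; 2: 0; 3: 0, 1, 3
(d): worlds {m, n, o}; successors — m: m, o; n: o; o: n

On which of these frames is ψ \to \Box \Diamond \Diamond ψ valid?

(b)

The schema corresponds to a generalized confluence (Geach) condition: \forall x \forall z (xRz \to \exists w (x = w \wedge z R^2 w)).
(a): fails — sRt but no w* with s=w* and tR²w*.
(b): holds.
(c): fails — 2R0 but no w with 2=w and 0R²w.
(d): fails — mRo but no w with m=w and oR²w.
Valid on: (b).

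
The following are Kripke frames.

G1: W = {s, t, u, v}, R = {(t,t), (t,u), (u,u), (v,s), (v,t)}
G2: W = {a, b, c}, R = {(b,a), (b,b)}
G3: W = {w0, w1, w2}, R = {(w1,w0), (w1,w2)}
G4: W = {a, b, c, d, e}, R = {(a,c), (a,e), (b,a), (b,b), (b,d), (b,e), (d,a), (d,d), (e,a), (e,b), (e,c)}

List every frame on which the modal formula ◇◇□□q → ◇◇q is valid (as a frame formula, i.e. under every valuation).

G1, G3

Frame correspondent (Sahlqvist): ∀x ∀y (xR²y → ∃w (yR²w ∧ xR²w)) — i.e. a generalized confluence (Geach) condition.
G1: ✓.
G2: fails — bR²a but no w with aR²w and bR²w.
G3: ✓.
G4: fails — aR²c but no w with cR²w and aR²w.
Valid on: G1, G3.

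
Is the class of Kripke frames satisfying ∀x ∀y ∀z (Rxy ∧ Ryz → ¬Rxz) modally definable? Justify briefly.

No

Any modally definable frame class is closed under surjective bounded morphisms.
The 7-cycle (worlds w0,w1,w2,w3,w4,w5,w6 with w0→w1→w2→w3→w4→w5→w6→w0) is intransitive. Mapping every world to a single reflexive point • is a surjective bounded morphism; the reflexive point is not intransitive (R••∧R•• but R••).
So no modal formula (or set of formulas) defines exactly the intransitive frames.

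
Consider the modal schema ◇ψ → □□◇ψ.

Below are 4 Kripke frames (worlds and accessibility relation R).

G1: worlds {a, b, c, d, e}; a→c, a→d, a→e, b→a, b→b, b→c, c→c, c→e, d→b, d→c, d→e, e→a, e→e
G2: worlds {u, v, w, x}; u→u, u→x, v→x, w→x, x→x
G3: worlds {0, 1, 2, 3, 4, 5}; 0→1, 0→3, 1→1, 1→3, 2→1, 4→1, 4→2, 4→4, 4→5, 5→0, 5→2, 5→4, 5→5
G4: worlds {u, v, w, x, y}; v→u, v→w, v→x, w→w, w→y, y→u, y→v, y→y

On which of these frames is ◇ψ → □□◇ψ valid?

Frame correspondent (Sahlqvist): ∀x ∀y ∀z ((xRy ∧ xR²z) → ∃w (y = w ∧ zRw)) — i.e. a generalized confluence (Geach) condition.
G1: fails — aRc, aR²e but no w with c=w and eRw.
G2: fails — uRu, uR²x but no t with u=t and xRt.
G3: fails — 0R1, 0R²3 but no w with 1=w and 3Rw.
G4: fails — vRu, vR²w but no t with u=t and wRt.
Valid on no frame.

none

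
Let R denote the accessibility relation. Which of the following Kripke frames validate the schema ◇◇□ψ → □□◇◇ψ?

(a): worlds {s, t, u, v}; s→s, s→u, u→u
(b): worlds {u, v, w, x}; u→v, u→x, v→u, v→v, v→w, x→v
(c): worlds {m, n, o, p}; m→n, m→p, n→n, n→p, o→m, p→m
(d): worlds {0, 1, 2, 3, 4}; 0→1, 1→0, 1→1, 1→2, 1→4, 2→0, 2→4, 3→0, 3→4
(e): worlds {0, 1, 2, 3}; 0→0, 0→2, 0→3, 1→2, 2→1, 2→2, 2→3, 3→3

(a)

The schema corresponds to a generalized confluence (Geach) condition: ∀x ∀y ∀z ((xR²y ∧ xR²z) → ∃w (yRw ∧ zR²w)).
(a): satisfies the condition.
(b): fails — uR²u, uR²w but no t with uRt and wR²t.
(c): fails — mR²p, mR²p but no w with pRw and pR²w.
(d): fails — 0R²0, 0R²4 but no w with 0Rw and 4R²w.
(e): fails — 0R²1, 0R²3 but no w with 1Rw and 3R²w.
Valid on: (a).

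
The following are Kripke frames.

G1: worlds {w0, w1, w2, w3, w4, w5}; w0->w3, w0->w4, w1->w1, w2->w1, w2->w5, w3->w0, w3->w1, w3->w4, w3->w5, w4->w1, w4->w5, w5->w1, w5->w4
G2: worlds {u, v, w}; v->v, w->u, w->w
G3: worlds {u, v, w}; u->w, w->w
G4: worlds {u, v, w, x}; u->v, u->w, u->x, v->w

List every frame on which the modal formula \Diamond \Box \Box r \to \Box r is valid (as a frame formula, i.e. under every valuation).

This is the axiom for a generalized confluence (Geach) condition; its first-order frame correspondent is \forall x \forall y \forall z ((xRy \wedge xRz) \to \exists w (y R^2 w \wedge z = w)).
G1: fails — w0Rw4, w0Rw3 but no w with w4R²w and w3=w.
G2: fails — wRu, wRu but no t with uR²t and u=t.
G3: ✓.
G4: fails — uRv, uRv but no t with vR²t and v=t.

G3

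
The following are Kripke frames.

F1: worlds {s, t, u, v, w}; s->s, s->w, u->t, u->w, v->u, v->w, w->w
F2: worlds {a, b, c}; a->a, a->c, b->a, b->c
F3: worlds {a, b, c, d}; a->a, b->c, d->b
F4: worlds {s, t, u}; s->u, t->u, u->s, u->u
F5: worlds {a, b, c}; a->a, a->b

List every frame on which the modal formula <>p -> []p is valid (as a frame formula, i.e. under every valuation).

This is the axiom for partial functionality; its first-order frame correspondent is forall x forall y forall z (Rxy & Rxz -> y = z).
F1: fails — s sees both s and w.
F2: fails — a sees both a and c.
F3: satisfies the condition.
F4: fails — u sees both s and u.
F5: fails — a sees both a and b.

F3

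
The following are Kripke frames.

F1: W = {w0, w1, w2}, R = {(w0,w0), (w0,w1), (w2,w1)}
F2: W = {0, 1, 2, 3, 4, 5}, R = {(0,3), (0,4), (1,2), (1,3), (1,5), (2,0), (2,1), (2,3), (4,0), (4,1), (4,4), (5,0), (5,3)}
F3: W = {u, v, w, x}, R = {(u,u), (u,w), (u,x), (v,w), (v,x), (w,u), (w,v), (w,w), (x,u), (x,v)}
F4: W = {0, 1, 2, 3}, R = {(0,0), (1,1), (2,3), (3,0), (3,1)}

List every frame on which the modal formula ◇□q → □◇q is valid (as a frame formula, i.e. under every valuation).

This is the axiom for convergence; its first-order frame correspondent is ∀x ∀y ∀z (Rxy ∧ Rxz → ∃w (Ryw ∧ Rzw)).
F1: fails — Rw0w1 and Rw0w1 but w1 and w1 have no common successor.
F2: fails — R04 and R03 but 4 and 3 have no common successor.
F3: condition met.
F4: fails — R31 and R30 but 1 and 0 have no common successor.
Valid on: F3.

F3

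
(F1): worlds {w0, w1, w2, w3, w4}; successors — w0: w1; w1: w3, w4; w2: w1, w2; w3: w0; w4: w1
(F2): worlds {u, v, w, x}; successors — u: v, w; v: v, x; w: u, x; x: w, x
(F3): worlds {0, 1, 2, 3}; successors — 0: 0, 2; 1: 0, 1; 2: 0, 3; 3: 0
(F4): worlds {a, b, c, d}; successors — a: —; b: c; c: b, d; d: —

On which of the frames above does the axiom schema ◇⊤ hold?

This is the axiom for seriality; its first-order frame correspondent is ∀x ∃y Rxy.
(F1): satisfies the condition.
(F2): satisfies the condition.
(F3): satisfies the condition.
(F4): fails — world a has no successor.
Valid on: (F1), (F2), (F3).

(F1), (F2), (F3)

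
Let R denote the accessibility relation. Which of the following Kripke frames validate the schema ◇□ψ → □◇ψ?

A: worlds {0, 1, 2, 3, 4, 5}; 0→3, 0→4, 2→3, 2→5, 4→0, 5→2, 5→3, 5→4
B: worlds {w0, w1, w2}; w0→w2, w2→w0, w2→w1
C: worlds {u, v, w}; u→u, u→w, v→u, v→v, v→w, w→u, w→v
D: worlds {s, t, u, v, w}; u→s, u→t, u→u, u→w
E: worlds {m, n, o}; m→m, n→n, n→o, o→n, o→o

C, E

The schema corresponds to convergence: ∀x ∀y ∀z (Rxy ∧ Rxz → ∃w (Ryw ∧ Rzw)).
A: fails — R04 and R03 but 4 and 3 have no common successor.
B: fails — Rw2w0 and Rw2w1 but w0 and w1 have no common successor.
C: holds.
D: fails — Rus and Rus but s and s have no common successor.
E: holds.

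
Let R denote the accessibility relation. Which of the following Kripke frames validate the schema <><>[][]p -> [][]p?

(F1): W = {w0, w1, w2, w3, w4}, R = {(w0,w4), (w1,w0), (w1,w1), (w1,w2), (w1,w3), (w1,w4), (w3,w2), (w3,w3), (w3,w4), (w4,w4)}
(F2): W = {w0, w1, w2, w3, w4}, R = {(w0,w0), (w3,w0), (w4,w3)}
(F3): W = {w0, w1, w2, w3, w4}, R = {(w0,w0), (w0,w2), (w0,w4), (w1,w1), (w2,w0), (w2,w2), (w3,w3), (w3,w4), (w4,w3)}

This is the axiom for a generalized confluence (Geach) condition; its first-order frame correspondent is forall x forall y forall z ((x R^2 y & x R^2 z) -> exists w (y R^2 w & z = w)).
(F1): fails — w1R²w0, w1R²w0 but no w with w0R²w and w0=w.
(F2): condition met.
(F3): fails — w0R²w2, w0R²w3 but no w with w2R²w and w3=w.
Valid on: (F2).

(F2)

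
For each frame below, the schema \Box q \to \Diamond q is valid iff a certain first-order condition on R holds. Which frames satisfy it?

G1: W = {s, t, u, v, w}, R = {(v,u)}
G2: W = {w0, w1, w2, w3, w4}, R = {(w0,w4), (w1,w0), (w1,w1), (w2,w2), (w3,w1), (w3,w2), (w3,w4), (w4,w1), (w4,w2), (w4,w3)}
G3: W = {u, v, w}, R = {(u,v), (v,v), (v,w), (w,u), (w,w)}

This is the axiom for seriality; its first-order frame correspondent is \forall x \exists y Rxy.
G1: fails — world s has no successor.
G2: ✓.
G3: ✓.

G2, G3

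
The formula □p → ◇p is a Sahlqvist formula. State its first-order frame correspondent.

Suppose □p→◇p is valid. At any x set V(p)=W. Then □p at x, so ◇p at x, so x has a successor.
Conversely, any frame satisfying ∀x ∃y Rxy validates the schema.
So the correspondent is seriality.

Seriality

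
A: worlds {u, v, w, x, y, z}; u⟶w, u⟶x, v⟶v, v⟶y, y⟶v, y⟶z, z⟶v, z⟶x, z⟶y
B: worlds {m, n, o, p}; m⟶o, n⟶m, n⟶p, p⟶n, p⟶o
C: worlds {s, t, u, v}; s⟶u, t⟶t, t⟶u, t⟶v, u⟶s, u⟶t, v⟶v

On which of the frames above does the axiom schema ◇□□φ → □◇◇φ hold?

This is the axiom for a generalized confluence (Geach) condition; its first-order frame correspondent is ∀x ∀y ∀z ((xRy ∧ xRz) → ∃w (yR²w ∧ zR²w)).
A: fails — uRw, uRw but no t with wR²t and wR²t.
B: fails — mRo, mRo but no w with oR²w and oR²w.
C: holds.

C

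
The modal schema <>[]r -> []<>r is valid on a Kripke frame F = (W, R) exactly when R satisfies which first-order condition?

Convergence

Suppose ◇□r→□◇r is valid. Take Rxy, Rxz and set V(r)={w : Ryw}. Then □r at y so ◇□r at x, so □◇r at x, so ◇r at z, giving w with Rzw and Ryw.
The converse is a direct semantic check.
Frame condition: forall x forall y forall z (Rxy & Rxz -> exists w (Ryw & Rzw)).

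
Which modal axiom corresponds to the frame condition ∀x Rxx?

□q → q

This is reflexivity; the standard corresponding axiom is T: □q → q.
Suppose □q→q is valid. At any x set V(q)={w : Rxw}. Then □q holds at x, so q holds at x, i.e. Rxx.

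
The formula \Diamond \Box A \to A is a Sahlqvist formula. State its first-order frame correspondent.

Equivalently (dual form): A → □◇A.
Suppose A→□◇A is valid. Take Rxy and set V(A)={x}. Then A at x, so □◇A at x, so ◇A at y, so some z with Ryz has A; z=x, i.e. Ryx.
Conversely, on a frame with symmetry the schema holds at every world under every valuation.
Frame condition: \forall x \forall y (Rxy \to Ryx).

symmetry: \forall x \forall y (Rxy \to Ryx)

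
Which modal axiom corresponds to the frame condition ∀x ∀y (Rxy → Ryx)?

A defining formula is q → □◇q (the B axiom).
Suppose q→□◇q is valid. Take Rxy and set V(q)={x}. Then q at x, so □◇q at x, so ◇q at y, so some z with Ryz has q; z=x, i.e. Ryx.

q → □◇q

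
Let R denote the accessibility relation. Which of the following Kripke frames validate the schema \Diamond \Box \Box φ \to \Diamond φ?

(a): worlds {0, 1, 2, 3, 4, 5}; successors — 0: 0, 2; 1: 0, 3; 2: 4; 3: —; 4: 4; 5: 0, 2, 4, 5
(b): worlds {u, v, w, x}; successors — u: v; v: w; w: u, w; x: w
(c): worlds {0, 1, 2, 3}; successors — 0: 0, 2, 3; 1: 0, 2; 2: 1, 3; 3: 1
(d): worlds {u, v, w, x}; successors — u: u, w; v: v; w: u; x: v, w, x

The schema corresponds to a generalized confluence (Geach) condition: \forall x \forall y (xRy \to \exists w (y R^2 w \wedge xRw)).
(a): fails — 0R2 but no w with 2R²w and 0Rw.
(b): fails — uRv but no t with vR²t and uRt.
(c): fails — 2R3 but no w with 3R²w and 2Rw.
(d): satisfies the condition.

(d)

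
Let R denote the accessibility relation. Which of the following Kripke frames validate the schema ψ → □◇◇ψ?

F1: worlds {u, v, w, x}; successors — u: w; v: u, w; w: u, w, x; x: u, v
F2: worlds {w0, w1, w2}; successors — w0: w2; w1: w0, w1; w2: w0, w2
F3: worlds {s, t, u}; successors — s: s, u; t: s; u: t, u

F3

Frame correspondent (Sahlqvist): ∀x ∀z (xRz → ∃w (x = w ∧ zR²w)) — i.e. a generalized confluence (Geach) condition.
F1: fails — vRu but no t with v=t and uR²t.
F2: fails — w1Rw0 but no w with w1=w and w0R²w.
F3: ✓.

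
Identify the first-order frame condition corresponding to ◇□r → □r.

This is a form of the 5 axiom.
It corresponds to the Euclidean property: ∀x ∀y ∀z (Rxy ∧ Rxz → Ryz).

the Euclidean property: ∀x ∀y ∀z (Rxy ∧ Rxz → Ryz)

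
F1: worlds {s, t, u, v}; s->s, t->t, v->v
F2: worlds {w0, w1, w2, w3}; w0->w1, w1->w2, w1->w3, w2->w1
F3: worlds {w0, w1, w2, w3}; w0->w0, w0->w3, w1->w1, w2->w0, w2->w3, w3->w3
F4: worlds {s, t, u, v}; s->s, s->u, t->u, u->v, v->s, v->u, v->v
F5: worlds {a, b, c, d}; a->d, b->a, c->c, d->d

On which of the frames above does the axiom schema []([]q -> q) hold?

The schema corresponds to shift-reflexivity: forall x forall y (Rxy -> Ryy).
F1: holds.
F2: fails — Rw1w2 but not Rw2w2.
F3: holds.
F4: fails — Rvu but not Ruu.
F5: fails — Rba but not Raa.
Valid on: F1, F3.

F1, F3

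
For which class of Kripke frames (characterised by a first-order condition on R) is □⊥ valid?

□⊥ is valid iff no world has any successor (otherwise □⊥ fails at any world with one).

emptiness of R: ∀x ∀y ¬Rxy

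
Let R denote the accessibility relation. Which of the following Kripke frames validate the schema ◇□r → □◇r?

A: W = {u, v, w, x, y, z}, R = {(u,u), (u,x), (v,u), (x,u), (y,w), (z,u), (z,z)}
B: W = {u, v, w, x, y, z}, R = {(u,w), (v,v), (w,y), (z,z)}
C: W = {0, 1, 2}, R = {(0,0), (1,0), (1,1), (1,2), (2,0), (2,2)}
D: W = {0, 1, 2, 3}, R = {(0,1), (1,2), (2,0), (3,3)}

The schema corresponds to convergence: ∀x ∀y ∀z (Rxy ∧ Rxz → ∃w (Ryw ∧ Rzw)).
A: fails — Ryw and Ryw but w and w have no common successor.
B: fails — Rwy and Rwy but y and y have no common successor.
C: condition met.
D: condition met.
Valid on: C, D.

C, D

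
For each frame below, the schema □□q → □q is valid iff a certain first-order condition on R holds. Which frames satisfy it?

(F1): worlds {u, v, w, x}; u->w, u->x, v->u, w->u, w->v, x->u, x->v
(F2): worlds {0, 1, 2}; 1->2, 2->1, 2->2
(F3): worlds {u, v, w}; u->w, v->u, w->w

(F2)

This is the axiom for density; its first-order frame correspondent is ∀x ∀y (Rxy → ∃z (Rxz ∧ Rzy)).
(F1): fails — Ruw but no z with Ruz and Rzw.
(F2): satisfies the condition.
(F3): fails — Rvu but no z with Rvz and Rzu.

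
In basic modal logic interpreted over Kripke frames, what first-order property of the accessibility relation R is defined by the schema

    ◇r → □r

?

Suppose ◇r→□r is valid. Take Rxy, Rxz and set V(r)={y}. Then ◇r at x, so □r at x, so r at z, i.e. z=y.

Partial functionality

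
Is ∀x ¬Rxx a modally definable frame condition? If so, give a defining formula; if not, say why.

Modal frame validity is preserved under surjective bounded morphisms.
The 4-cycle (worlds 0,1,2,3 with 0→1→2→3→0) is irreflexive, and the map sending every world to a single reflexive point • is a surjective bounded morphism (forth: every edge maps to (•,•); back: every world has a successor). So any modal formula valid on the 4-cycle is also valid on the reflexive point, which is not irreflexive.
So the class is not modally definable.

Not definable by any modal formula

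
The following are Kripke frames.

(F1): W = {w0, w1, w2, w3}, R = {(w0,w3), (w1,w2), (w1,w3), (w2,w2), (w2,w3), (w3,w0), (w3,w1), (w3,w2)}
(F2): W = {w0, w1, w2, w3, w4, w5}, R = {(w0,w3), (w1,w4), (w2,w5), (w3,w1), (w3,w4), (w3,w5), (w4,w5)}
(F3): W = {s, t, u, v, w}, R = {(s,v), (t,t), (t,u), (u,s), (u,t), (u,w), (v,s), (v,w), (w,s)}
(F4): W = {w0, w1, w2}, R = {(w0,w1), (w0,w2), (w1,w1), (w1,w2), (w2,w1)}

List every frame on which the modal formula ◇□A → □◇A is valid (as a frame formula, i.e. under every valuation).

(F1), (F4)

Frame correspondent (Sahlqvist): ∀x ∀y ∀z (Rxy ∧ Rxz → ∃w (Ryw ∧ Rzw)) — i.e. convergence.
(F1): satisfies the condition.
(F2): fails — Rw2w5 and Rw2w5 but w5 and w5 have no common successor.
(F3): fails — Ruw and Rut but w and t have no common successor.
(F4): satisfies the condition.
Valid on: (F1), (F4).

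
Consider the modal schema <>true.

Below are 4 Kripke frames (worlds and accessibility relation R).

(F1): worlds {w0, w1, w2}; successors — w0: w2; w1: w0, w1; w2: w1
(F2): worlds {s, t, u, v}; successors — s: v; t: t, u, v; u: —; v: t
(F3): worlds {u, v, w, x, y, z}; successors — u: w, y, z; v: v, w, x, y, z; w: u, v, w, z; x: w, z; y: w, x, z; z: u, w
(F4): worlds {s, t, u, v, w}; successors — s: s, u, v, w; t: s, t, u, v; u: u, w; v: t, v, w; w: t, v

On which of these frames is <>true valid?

This is the axiom for seriality; its first-order frame correspondent is forall x exists y Rxy.
(F1): holds.
(F2): fails — world u has no successor.
(F3): holds.
(F4): holds.

(F1), (F3), (F4)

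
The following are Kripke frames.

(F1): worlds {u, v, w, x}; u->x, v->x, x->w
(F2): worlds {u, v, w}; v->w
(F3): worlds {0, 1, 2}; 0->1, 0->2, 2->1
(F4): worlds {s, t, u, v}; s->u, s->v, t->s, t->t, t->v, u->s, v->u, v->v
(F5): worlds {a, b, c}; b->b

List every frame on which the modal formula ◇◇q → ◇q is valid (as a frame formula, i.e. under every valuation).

Frame correspondent (Sahlqvist): ∀x ∀y ∀z (Rxy ∧ Ryz → Rxz) — i.e. transitivity.
(F1): fails — Rvx and Rxw but not Rvw.
(F2): condition met.
(F3): condition met.
(F4): fails — Rtv and Rvu but not Rtu.
(F5): condition met.

(F2), (F3), (F5)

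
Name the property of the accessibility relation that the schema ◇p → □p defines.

partial functionality

Suppose ◇p→□p is valid. Take Rxy, Rxz and set V(p)={y}. Then ◇p at x, so □p at x, so p at z, i.e. z=y.
The converse is a direct semantic check.
So the correspondent is partial functionality.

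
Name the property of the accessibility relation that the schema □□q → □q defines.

This is the C4 axiom.
It corresponds to density: ∀x ∀y (Rxy → ∃z (Rxz ∧ Rzy)).

Density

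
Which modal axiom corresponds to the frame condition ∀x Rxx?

□p → p

A defining formula is □p → p (the T axiom).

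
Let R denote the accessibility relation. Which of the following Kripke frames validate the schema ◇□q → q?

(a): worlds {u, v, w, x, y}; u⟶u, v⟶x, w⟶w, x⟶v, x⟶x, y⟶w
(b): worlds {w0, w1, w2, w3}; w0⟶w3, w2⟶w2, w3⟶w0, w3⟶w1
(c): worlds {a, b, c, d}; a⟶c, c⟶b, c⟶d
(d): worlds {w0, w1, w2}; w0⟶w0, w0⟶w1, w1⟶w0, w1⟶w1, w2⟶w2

(d)

This is the axiom for symmetry; its first-order frame correspondent is ∀x ∀y (Rxy → Ryx).
(a): fails — Ryw but not Rwy.
(b): fails — Rw3w1 but not Rw1w3.
(c): fails — Rac but not Rca.
(d): condition met.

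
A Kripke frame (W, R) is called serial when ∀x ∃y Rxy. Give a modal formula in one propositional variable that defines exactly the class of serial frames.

A defining formula is □s → ◇s (the D axiom).
Suppose □s→◇s is valid. At any x set V(s)=W. Then □s at x, so ◇s at x, so x has a successor.

□s → ◇s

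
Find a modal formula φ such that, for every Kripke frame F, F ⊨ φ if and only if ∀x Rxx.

□s → s

A defining formula is □s → s (the T axiom).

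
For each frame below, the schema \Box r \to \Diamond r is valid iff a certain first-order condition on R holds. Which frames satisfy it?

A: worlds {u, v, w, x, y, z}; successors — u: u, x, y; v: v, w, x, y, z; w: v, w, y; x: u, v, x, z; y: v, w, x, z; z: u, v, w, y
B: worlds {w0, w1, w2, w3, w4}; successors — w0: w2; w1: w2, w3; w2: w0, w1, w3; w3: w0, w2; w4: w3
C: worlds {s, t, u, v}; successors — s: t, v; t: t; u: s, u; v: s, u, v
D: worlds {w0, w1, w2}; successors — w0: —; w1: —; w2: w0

This is the axiom for seriality; its first-order frame correspondent is \forall x \exists y Rxy.
A: satisfies the condition.
B: satisfies the condition.
C: satisfies the condition.
D: fails — world w0 has no successor.

A, B, C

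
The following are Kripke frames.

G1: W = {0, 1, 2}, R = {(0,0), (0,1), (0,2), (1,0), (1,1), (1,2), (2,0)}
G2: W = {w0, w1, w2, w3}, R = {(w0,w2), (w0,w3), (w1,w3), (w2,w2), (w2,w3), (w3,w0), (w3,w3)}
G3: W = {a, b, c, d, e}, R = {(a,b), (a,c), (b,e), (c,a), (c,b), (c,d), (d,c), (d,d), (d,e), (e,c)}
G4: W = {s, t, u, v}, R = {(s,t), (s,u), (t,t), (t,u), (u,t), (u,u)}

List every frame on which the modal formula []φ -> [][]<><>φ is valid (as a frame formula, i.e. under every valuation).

The schema corresponds to a generalized confluence (Geach) condition: forall x forall z (x R^2 z -> exists w (xRw & z R^2 w)).
G1: ✓.
G2: ✓.
G3: fails — cR²b but no w with cRw and bR²w.
G4: ✓.
Valid on: G1, G2, G4.

G1, G2, G4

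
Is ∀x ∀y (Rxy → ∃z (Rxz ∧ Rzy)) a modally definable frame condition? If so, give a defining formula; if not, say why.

Yes, by □□q → □q

The condition is density. A defining modal formula is □□q → □q.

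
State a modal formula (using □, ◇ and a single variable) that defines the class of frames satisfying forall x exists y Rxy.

This is seriality; the standard corresponding axiom is D: □r → ◇r.
Suppose □r→◇r is valid. At any x set V(r)=W. Then □r at x, so ◇r at x, so x has a successor.

□r → ◇r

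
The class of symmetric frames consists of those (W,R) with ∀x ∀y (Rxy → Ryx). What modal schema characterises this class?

The condition is symmetry. The B schema r → □◇r defines it.
Suppose r→□◇r is valid. Take Rxy and set V(r)={x}. Then r at x, so □◇r at x, so ◇r at y, so some z with Ryz has r; z=x, i.e. Ryx.

r → □◇r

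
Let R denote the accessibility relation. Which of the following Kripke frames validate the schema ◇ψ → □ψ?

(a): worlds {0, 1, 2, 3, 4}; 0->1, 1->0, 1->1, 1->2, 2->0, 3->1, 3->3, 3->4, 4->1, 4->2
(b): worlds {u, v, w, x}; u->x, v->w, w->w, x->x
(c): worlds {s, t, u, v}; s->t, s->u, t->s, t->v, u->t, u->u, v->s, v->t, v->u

Frame correspondent (Sahlqvist): ∀x ∀y ∀z (Rxy ∧ Rxz → y = z) — i.e. partial functionality.
(a): fails — 1 sees both 0 and 1.
(b): condition met.
(c): fails — s sees both t and u.
Valid on: (b).

(b)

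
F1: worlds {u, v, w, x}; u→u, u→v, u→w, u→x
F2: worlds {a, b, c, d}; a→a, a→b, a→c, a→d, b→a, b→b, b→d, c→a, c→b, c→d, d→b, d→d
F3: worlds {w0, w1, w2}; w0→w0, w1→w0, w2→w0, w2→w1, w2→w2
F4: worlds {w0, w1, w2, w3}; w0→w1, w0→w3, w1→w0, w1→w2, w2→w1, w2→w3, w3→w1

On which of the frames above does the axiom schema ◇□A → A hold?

none

This is the axiom for symmetry; its first-order frame correspondent is ∀x ∀y (Rxy → Ryx).
F1: fails — Ruv but not Rvu.
F2: fails — Rcd but not Rdc.
F3: fails — Rw1w0 but not Rw0w1.
F4: fails — Rw3w1 but not Rw1w3.
Valid on no frame.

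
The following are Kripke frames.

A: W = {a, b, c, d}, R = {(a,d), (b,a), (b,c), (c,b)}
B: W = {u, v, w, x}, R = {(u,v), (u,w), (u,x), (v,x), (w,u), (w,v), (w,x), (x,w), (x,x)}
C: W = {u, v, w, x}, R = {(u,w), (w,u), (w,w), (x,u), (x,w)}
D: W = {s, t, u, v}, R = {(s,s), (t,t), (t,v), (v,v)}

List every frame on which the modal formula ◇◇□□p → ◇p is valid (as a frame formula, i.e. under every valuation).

B, C, D

Frame correspondent (Sahlqvist): ∀x ∀y (xR²y → ∃w (yR²w ∧ xRw)) — i.e. a generalized confluence (Geach) condition.
A: fails — bR²b but no w with bR²w and bRw.
B: ✓.
C: ✓.
D: ✓.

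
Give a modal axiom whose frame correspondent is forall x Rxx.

The condition is reflexivity. The T schema □ψ → ψ defines it.
Suppose □ψ→ψ is valid. At any x set V(ψ)={w : Rxw}. Then □ψ holds at x, so ψ holds at x, i.e. Rxx.

□ψ → ψ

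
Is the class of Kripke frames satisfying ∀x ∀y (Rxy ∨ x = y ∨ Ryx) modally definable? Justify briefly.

If a class were modally definable it would be closed under disjoint unions (Goldblatt–Thomason).
Take 4 disjoint single-world reflexive frames: each is trivially connected, but their disjoint union has 4 worlds with no edge between distinct components, so it is not connected.
So the class is not modally definable.

No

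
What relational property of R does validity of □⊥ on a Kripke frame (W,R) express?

This is the Ver axiom.
It corresponds to emptiness of R: ∀x ∀y ¬Rxy.

Emptiness of R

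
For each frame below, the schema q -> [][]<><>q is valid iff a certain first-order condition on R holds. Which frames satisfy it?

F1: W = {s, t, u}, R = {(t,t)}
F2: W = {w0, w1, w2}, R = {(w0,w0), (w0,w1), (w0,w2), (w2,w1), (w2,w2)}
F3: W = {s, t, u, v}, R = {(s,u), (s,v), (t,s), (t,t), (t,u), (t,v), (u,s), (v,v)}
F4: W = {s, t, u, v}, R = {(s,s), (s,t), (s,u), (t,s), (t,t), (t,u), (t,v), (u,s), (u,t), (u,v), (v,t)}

The schema corresponds to a generalized confluence (Geach) condition: forall x forall z (x R^2 z -> exists w (x = w & z R^2 w)).
F1: ✓.
F2: fails — w0R²w1 but no w with w0=w and w1R²w.
F3: fails — sR²v but no w with s=w and vR²w.
F4: ✓.
Valid on: F1, F4.

F1, F4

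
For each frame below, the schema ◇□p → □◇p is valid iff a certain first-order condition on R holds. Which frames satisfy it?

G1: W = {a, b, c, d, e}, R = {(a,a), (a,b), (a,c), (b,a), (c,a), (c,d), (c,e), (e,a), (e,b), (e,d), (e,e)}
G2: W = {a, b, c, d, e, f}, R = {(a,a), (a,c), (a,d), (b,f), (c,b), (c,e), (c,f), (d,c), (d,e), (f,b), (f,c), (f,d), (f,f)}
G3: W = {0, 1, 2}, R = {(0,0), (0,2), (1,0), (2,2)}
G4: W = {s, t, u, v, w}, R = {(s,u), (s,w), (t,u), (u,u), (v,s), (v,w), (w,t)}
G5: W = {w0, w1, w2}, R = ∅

G3, G5

Frame correspondent (Sahlqvist): ∀x ∀y ∀z (Rxy ∧ Rxz → ∃w (Ryw ∧ Rzw)) — i.e. convergence.
G1: fails — Rcd and Rcd but d and d have no common successor.
G2: fails — Raa and Rac but a and c have no common successor.
G3: condition met.
G4: fails — Rsw and Rsu but w and u have no common successor.
G5: condition met.
Valid on: G3, G5.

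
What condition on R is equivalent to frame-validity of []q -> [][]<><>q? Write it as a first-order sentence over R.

This is a Sahlqvist (Geach-type) schema ◇^0□^1q → □^2◇^2q.
Minimal-valuation argument: fix x; take any y with xR^0y and any z with xR^2z. Set V(q) to the set of worlds R-reachable from y in exactly 1 step. Then □^1q holds at y, so the antecedent holds at x; validity forces ◇^2q at z, giving a w with zR^2w and yR^1w.
First-order correspondent: forall x forall z (x R^2 z -> exists w (xRw & z R^2 w)).

forall x forall z (x R^2 z -> exists w (xRw & z R^2 w))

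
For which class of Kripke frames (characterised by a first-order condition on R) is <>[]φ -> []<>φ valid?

convergence: forall x forall y forall z (Rxy & Rxz -> exists w (Ryw & Rzw))

Suppose ◇□φ→□◇φ is valid. Take Rxy, Rxz and set V(φ)={w : Ryw}. Then □φ at y so ◇□φ at x, so □◇φ at x, so ◇φ at z, giving w with Rzw and Ryw.
Conversely, any frame satisfying forall x forall y forall z (Rxy & Rxz -> exists w (Ryw & Rzw)) validates the schema.
Frame condition: forall x forall y forall z (Rxy & Rxz -> exists w (Ryw & Rzw)).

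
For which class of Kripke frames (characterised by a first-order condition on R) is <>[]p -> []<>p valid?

This is the .2 axiom.
It corresponds to convergence: forall x forall y forall z (Rxy & Rxz -> exists w (Ryw & Rzw)).

convergence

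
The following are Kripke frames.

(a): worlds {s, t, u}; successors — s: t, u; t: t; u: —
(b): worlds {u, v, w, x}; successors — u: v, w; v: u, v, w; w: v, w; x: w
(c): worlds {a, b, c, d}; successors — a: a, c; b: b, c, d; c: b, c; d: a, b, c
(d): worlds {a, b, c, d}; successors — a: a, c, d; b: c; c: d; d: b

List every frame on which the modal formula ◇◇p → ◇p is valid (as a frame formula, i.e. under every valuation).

(a)

Frame correspondent (Sahlqvist): ∀x ∀y ∀z (Rxy ∧ Ryz → Rxz) — i.e. transitivity.
(a): holds.
(b): fails — Ruv and Rvu but not Ruu.
(c): fails — Rcb and Rbd but not Rcd.
(d): fails — Rbc and Rcd but not Rbd.
Valid on: (a).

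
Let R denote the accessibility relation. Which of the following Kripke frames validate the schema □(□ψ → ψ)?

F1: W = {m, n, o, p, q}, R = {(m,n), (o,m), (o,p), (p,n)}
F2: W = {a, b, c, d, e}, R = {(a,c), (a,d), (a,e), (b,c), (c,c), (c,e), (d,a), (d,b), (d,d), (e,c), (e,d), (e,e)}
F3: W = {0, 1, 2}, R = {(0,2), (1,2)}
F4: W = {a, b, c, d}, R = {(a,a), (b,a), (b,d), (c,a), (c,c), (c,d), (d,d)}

This is the axiom for shift-reflexivity; its first-order frame correspondent is ∀x ∀y (Rxy → Ryy).
F1: fails — Rom but not Rmm.
F2: fails — Rdb but not Rbb.
F3: fails — R12 but not R22.
F4: satisfies the condition.

F4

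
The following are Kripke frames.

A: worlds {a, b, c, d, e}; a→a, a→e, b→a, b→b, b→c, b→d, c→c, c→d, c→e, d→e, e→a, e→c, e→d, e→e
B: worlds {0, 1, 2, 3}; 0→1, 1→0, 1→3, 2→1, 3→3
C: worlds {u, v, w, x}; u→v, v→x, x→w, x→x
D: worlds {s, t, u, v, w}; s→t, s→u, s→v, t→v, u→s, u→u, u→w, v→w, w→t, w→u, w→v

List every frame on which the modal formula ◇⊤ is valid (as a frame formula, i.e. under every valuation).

This is the axiom for seriality; its first-order frame correspondent is ∀x ∃y Rxy.
A: condition met.
B: condition met.
C: fails — world w has no successor.
D: condition met.

A, B, D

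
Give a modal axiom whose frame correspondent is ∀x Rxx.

A defining formula is □s → s (the T axiom).
Suppose □s→s is valid. At any x set V(s)={w : Rxw}. Then □s holds at x, so s holds at x, i.e. Rxx.

□s → s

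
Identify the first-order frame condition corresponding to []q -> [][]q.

transitivity: forall x forall y forall z (Rxy & Ryz -> Rxz)

Suppose □q→□□q is valid. Take Rxy, Ryz and set V(q)={w : Rxw}. Then □q at x, so □□q at x, so □q at y, so q at z, i.e. Rxz.
The converse is a direct semantic check.
So the correspondent is transitivity.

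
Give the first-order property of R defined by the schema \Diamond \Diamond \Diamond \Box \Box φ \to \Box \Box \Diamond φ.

\forall x \forall y \forall z ((x R^3 y \wedge x R^2 z) \to \exists w (y R^2 w \wedge zRw))

This is a Sahlqvist (Geach-type) schema ◇^3□^2φ → □^2◇^1φ.
First-order correspondent: \forall x \forall y \forall z ((x R^3 y \wedge x R^2 z) \to \exists w (y R^2 w \wedge zRw)).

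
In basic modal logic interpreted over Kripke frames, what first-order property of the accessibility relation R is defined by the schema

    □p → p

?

Suppose □p→p is valid. At any x set V(p)={w : Rxw}. Then □p holds at x, so p holds at x, i.e. Rxx.
The converse is a direct semantic check.
Frame condition: ∀x Rxx.

reflexivity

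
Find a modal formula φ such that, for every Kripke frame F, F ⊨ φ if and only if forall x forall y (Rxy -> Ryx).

The condition is symmetry. The B schema p → □◇p defines it.

p → □◇p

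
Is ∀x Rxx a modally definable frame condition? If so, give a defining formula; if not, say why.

Yes: it is reflexivity, defined by the T schema □p → p.

Yes, by □p → p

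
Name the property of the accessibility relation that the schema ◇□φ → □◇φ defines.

Suppose ◇□φ→□◇φ is valid. Take Rxy, Rxz and set V(φ)={w : Ryw}. Then □φ at y so ◇□φ at x, so □◇φ at x, so ◇φ at z, giving w with Rzw and Ryw.
Conversely, on a frame with convergence the schema holds at every world under every valuation.
Frame condition: ∀x ∀y ∀z (Rxy ∧ Rxz → ∃w (Ryw ∧ Rzw)).

convergence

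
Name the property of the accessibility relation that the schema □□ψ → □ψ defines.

Suppose □□ψ→□ψ is valid. Take Rxy and set V(ψ)={w : xR²w}. Then □□ψ at x, so □ψ at x, so ψ at y, i.e. ∃z(Rxz∧Rzy).
Conversely, on a frame with density the schema holds at every world under every valuation.
So the correspondent is density.

density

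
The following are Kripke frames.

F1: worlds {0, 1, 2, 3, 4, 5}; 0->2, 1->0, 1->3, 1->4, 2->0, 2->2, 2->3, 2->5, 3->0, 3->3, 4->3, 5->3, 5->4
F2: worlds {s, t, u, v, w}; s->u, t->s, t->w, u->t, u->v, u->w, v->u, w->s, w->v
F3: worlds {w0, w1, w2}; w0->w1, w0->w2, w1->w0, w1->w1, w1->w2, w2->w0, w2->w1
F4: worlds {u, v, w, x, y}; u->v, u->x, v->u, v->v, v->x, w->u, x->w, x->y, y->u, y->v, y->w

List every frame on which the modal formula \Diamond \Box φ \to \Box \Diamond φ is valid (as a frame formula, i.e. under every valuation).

Frame correspondent (Sahlqvist): \forall x \forall y \forall z (Rxy \wedge Rxz \to \exists w (Ryw \wedge Rzw)) — i.e. convergence.
F1: fails — R10 and R14 but 0 and 4 have no common successor.
F2: fails — Rts and Rtw but s and w have no common successor.
F3: ✓.
F4: fails — Ruv and Rux but v and x have no common successor.

F3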